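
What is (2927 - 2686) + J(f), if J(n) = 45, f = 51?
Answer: 286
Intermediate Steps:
(2927 - 2686) + J(f) = (2927 - 2686) + 45 = 241 + 45 = 286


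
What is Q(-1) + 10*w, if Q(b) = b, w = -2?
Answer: -21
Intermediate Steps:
Q(-1) + 10*w = -1 + 10*(-2) = -1 - 20 = -21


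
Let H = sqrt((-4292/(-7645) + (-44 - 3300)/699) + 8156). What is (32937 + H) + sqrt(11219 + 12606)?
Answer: 32937 + 5*sqrt(953) + 8*sqrt(3637321341800685)/5343855 ≈ 33182.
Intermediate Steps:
H = 8*sqrt(3637321341800685)/5343855 (H = sqrt((-4292*(-1/7645) - 3344*1/699) + 8156) = sqrt((4292/7645 - 3344/699) + 8156) = sqrt(-22564772/5343855 + 8156) = sqrt(43561916608/5343855) = 8*sqrt(3637321341800685)/5343855 ≈ 90.287)
(32937 + H) + sqrt(11219 + 12606) = (32937 + 8*sqrt(3637321341800685)/5343855) + sqrt(11219 + 12606) = (32937 + 8*sqrt(3637321341800685)/5343855) + sqrt(23825) = (32937 + 8*sqrt(3637321341800685)/5343855) + 5*sqrt(953) = 32937 + 5*sqrt(953) + 8*sqrt(3637321341800685)/5343855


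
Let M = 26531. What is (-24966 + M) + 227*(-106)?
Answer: -22497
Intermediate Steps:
(-24966 + M) + 227*(-106) = (-24966 + 26531) + 227*(-106) = 1565 - 24062 = -22497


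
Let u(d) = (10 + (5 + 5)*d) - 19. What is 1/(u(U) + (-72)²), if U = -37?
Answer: 1/4805 ≈ 0.00020812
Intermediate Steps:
u(d) = -9 + 10*d (u(d) = (10 + 10*d) - 19 = -9 + 10*d)
1/(u(U) + (-72)²) = 1/((-9 + 10*(-37)) + (-72)²) = 1/((-9 - 370) + 5184) = 1/(-379 + 5184) = 1/4805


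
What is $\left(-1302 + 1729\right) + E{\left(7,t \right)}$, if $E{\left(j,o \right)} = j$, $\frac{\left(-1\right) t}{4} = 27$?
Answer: $434$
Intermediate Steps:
$t = -108$ ($t = \left(-4\right) 27 = -108$)
$\left(-1302 + 1729\right) + E{\left(7,t \right)} = \left(-1302 + 1729\right) + 7 = 427 + 7 = 434$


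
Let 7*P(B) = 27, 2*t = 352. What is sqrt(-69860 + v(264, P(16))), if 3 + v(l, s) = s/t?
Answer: I*sqrt(6627481553)/308 ≈ 264.32*I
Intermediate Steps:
t = 176 (t = (1/2)*352 = 176)
P(B) = 27/7 (P(B) = (1/7)*27 = 27/7)
v(l, s) = -3 + s/176
sqrt(-69860 + v(264, P(16))) = sqrt(-69860 + (-3 + (1/176)*(27/7))) = sqrt(-69860 + (-3 + 27/1232)) = sqrt(-69860 - 3669/1232) = sqrt(-86071189/1232) = I*sqrt(6627481553)/308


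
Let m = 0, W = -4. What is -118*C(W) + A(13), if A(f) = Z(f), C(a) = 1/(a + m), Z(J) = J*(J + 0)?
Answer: 397/2 ≈ 198.50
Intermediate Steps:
Z(J) = J**2 (Z(J) = J*J = J**2)
C(a) = 1/a (C(a) = 1/(a + 0) = 1/a)
A(f) = f**2
-118*C(W) + A(13) = -118/(-4) + 13**2 = -118*(-1/4) + 169 = 59/2 + 169 = 397/2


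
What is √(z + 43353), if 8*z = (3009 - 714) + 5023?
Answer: √177071/2 ≈ 210.40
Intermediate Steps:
z = 3659/4 (z = ((3009 - 714) + 5023)/8 = (2295 + 5023)/8 = (⅛)*7318 = 3659/4 ≈ 914.75)
√(z + 43353) = √(3659/4 + 43353) = √(177071/4) = √177071/2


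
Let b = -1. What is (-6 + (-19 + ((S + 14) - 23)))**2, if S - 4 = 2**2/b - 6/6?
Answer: 1225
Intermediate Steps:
S = -1 (S = 4 + (2**2/(-1) - 6/6) = 4 + (4*(-1) - 6*1/6) = 4 + (-4 - 1) = 4 - 5 = -1)
(-6 + (-19 + ((S + 14) - 23)))**2 = (-6 + (-19 + ((-1 + 14) - 23)))**2 = (-6 + (-19 + (13 - 23)))**2 = (-6 + (-19 - 10))**2 = (-6 - 29)**2 = (-35)**2 = 1225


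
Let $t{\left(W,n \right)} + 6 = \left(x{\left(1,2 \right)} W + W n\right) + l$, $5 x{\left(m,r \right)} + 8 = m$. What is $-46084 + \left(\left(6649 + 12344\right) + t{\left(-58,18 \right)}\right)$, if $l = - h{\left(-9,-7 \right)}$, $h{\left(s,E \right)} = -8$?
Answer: $- \frac{140259}{5} \approx -28052.0$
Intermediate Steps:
$x{\left(m,r \right)} = - \frac{8}{5} + \frac{m}{5}$
$l = 8$ ($l = \left(-1\right) \left(-8\right) = 8$)
$t{\left(W,n \right)} = 2 - \frac{7 W}{5} + W n$ ($t{\left(W,n \right)} = -6 + \left(\left(\left(- \frac{8}{5} + \frac{1}{5} \cdot 1\right) W + W n\right) + 8\right) = -6 + \left(\left(\left(- \frac{8}{5} + \frac{1}{5}\right) W + W n\right) + 8\right) = -6 + \left(\left(- \frac{7 W}{5} + W n\right) + 8\right) = -6 + \left(8 - \frac{7 W}{5} + W n\right) = 2 - \frac{7 W}{5} + W n$)
$-46084 + \left(\left(6649 + 12344\right) + t{\left(-58,18 \right)}\right) = -46084 + \left(\left(6649 + 12344\right) - \frac{4804}{5}\right) = -46084 + \left(18993 + \left(2 + \frac{406}{5} - 1044\right)\right) = -46084 + \left(18993 - \frac{4804}{5}\right) = -46084 + \frac{90161}{5} = - \frac{140259}{5}$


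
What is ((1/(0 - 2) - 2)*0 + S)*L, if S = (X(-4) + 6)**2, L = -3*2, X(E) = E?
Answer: -24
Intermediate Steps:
L = -6
S = 4 (S = (-4 + 6)**2 = 2**2 = 4)
((1/(0 - 2) - 2)*0 + S)*L = ((1/(0 - 2) - 2)*0 + 4)*(-6) = ((1/(-2) - 2)*0 + 4)*(-6) = ((-1/2 - 2)*0 + 4)*(-6) = (-5/2*0 + 4)*(-6) = (0 + 4)*(-6) = 4*(-6) = -24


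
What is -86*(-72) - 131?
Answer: 6061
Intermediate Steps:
-86*(-72) - 131 = 6192 - 131 = 6061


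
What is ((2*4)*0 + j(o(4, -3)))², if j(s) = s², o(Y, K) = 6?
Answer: 1296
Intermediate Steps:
((2*4)*0 + j(o(4, -3)))² = ((2*4)*0 + 6²)² = (8*0 + 36)² = (0 + 36)² = 36² = 1296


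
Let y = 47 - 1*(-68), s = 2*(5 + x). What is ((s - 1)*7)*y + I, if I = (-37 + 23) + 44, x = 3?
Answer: 12105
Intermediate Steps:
s = 16 (s = 2*(5 + 3) = 2*8 = 16)
I = 30 (I = -14 + 44 = 30)
y = 115 (y = 47 + 68 = 115)
((s - 1)*7)*y + I = ((16 - 1)*7)*115 + 30 = (15*7)*115 + 30 = 105*115 + 30 = 12075 + 30 = 12105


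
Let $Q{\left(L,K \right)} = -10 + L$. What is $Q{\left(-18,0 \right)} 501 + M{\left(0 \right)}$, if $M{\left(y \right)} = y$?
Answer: $-14028$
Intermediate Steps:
$Q{\left(-18,0 \right)} 501 + M{\left(0 \right)} = \left(-10 - 18\right) 501 + 0 = \left(-28\right) 501 + 0 = -14028 + 0 = -14028$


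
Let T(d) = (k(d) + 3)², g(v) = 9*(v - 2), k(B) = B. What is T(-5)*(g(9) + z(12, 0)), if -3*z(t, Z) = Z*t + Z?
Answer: 252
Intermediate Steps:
g(v) = -18 + 9*v (g(v) = 9*(-2 + v) = -18 + 9*v)
z(t, Z) = -Z/3 - Z*t/3 (z(t, Z) = -(Z*t + Z)/3 = -(Z + Z*t)/3 = -Z/3 - Z*t/3)
T(d) = (3 + d)² (T(d) = (d + 3)² = (3 + d)²)
T(-5)*(g(9) + z(12, 0)) = (3 - 5)²*((-18 + 9*9) - ⅓*0*(1 + 12)) = (-2)²*((-18 + 81) - ⅓*0*13) = 4*(63 + 0) = 4*63 = 252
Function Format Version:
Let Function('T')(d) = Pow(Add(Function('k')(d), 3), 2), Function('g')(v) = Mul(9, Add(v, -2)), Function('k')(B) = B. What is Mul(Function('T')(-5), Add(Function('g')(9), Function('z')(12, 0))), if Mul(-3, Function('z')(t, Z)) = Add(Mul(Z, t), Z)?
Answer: 252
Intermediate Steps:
Function('g')(v) = Add(-18, Mul(9, v)) (Function('g')(v) = Mul(9, Add(-2, v)) = Add(-18, Mul(9, v)))
Function('z')(t, Z) = Add(Mul(Rational(-1, 3), Z), Mul(Rational(-1, 3), Z, t)) (Function('z')(t, Z) = Mul(Rational(-1, 3), Add(Mul(Z, t), Z)) = Mul(Rational(-1, 3), Add(Z, Mul(Z, t))) = Add(Mul(Rational(-1, 3), Z), Mul(Rational(-1, 3), Z, t)))
Function('T')(d) = Pow(Add(3, d), 2) (Function('T')(d) = Pow(Add(d, 3), 2) = Pow(Add(3, d), 2))
Mul(Function('T')(-5), Add(Function('g')(9), Function('z')(12, 0))) = Mul(Pow(Add(3, -5), 2), Add(Add(-18, Mul(9, 9)), Mul(Rational(-1, 3), 0, Add(1, 12)))) = Mul(Pow(-2, 2), Add(Add(-18, 81), Mul(Rational(-1, 3), 0, 13))) = Mul(4, Add(63, 0)) = Mul(4, 63) = 252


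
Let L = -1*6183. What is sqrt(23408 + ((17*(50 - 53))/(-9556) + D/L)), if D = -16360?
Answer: sqrt(2270187722644097511)/9847458 ≈ 153.01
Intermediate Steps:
L = -6183
sqrt(23408 + ((17*(50 - 53))/(-9556) + D/L)) = sqrt(23408 + ((17*(50 - 53))/(-9556) - 16360/(-6183))) = sqrt(23408 + ((17*(-3))*(-1/9556) - 16360*(-1/6183))) = sqrt(23408 + (-51*(-1/9556) + 16360/6183)) = sqrt(23408 + (51/9556 + 16360/6183)) = sqrt(23408 + 156651493/59084748) = sqrt(1383212432677/59084748) = sqrt(2270187722644097511)/9847458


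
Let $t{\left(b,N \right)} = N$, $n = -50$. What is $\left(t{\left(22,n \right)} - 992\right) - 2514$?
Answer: $-3556$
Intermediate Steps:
$\left(t{\left(22,n \right)} - 992\right) - 2514 = \left(-50 - 992\right) - 2514 = -1042 - 2514 = -3556$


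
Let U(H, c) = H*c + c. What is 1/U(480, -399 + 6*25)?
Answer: -1/119769 ≈ -8.3494e-6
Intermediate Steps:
U(H, c) = c + H*c
1/U(480, -399 + 6*25) = 1/((-399 + 6*25)*(1 + 480)) = 1/((-399 + 150)*481) = 1/(-249*481) = 1/(-119769) = -1/119769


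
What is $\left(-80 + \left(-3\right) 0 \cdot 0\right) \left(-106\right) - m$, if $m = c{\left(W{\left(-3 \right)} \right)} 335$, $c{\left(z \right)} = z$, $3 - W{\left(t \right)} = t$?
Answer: $6470$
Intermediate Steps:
$W{\left(t \right)} = 3 - t$
$m = 2010$ ($m = \left(3 - -3\right) 335 = \left(3 + 3\right) 335 = 6 \cdot 335 = 2010$)
$\left(-80 + \left(-3\right) 0 \cdot 0\right) \left(-106\right) - m = \left(-80 + \left(-3\right) 0 \cdot 0\right) \left(-106\right) - 2010 = \left(-80 + 0 \cdot 0\right) \left(-106\right) - 2010 = \left(-80 + 0\right) \left(-106\right) - 2010 = \left(-80\right) \left(-106\right) - 2010 = 8480 - 2010 = 6470$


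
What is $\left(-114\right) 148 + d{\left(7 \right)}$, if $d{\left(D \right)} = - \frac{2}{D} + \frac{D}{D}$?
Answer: $- \frac{118099}{7} \approx -16871.0$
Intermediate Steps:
$d{\left(D \right)} = 1 - \frac{2}{D}$ ($d{\left(D \right)} = - \frac{2}{D} + 1 = 1 - \frac{2}{D}$)
$\left(-114\right) 148 + d{\left(7 \right)} = \left(-114\right) 148 + \frac{-2 + 7}{7} = -16872 + \frac{1}{7} \cdot 5 = -16872 + \frac{5}{7} = - \frac{118099}{7}$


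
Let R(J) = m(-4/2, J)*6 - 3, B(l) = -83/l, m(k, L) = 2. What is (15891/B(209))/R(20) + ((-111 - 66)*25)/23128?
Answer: -433991291/97608 ≈ -4446.3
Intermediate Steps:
R(J) = 9 (R(J) = 2*6 - 3 = 12 - 3 = 9)
(15891/B(209))/R(20) + ((-111 - 66)*25)/23128 = (15891/((-83/209)))/9 + ((-111 - 66)*25)/23128 = (15891/((-83*1/209)))*(⅑) - 177*25*(1/23128) = (15891/(-83/209))*(⅑) - 4425*1/23128 = (15891*(-209/83))*(⅑) - 75/392 = -3321219/83*⅑ - 75/392 = -1107073/249 - 75/392 = -433991291/97608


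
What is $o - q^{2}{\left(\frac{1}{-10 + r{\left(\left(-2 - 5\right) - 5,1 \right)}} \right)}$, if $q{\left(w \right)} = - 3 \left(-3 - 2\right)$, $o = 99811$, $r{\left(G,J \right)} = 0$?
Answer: $99586$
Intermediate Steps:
$q{\left(w \right)} = 15$ ($q{\left(w \right)} = \left(-3\right) \left(-5\right) = 15$)
$o - q^{2}{\left(\frac{1}{-10 + r{\left(\left(-2 - 5\right) - 5,1 \right)}} \right)} = 99811 - 15^{2} = 99811 - 225 = 99586$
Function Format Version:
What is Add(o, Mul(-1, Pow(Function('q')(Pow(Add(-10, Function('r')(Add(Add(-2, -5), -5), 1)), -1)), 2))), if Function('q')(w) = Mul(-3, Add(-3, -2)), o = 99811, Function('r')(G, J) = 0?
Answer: 99586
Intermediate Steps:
Function('q')(w) = 15 (Function('q')(w) = Mul(-3, -5) = 15)
Add(o, Mul(-1, Pow(Function('q')(Pow(Add(-10, Function('r')(Add(Add(-2, -5), -5), 1)), -1)), 2))) = Add(99811, Mul(-1, Pow(15, 2))) = Add(99811, Mul(-1, 225)) = Add(99811, -225) = 99586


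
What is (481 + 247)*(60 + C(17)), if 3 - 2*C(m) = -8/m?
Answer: 764036/17 ≈ 44943.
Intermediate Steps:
C(m) = 3/2 + 4/m (C(m) = 3/2 - (-4)/m = 3/2 + 4/m)
(481 + 247)*(60 + C(17)) = (481 + 247)*(60 + (3/2 + 4/17)) = 728*(60 + (3/2 + 4*(1/17))) = 728*(60 + (3/2 + 4/17)) = 728*(60 + 59/34) = 728*(2099/34) = 764036/17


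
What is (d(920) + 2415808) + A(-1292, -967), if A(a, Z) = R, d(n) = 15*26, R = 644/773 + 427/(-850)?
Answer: 1587563113229/657050 ≈ 2.4162e+6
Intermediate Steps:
R = 217329/657050 (R = 644*(1/773) + 427*(-1/850) = 644/773 - 427/850 = 217329/657050 ≈ 0.33076)
d(n) = 390
A(a, Z) = 217329/657050
(d(920) + 2415808) + A(-1292, -967) = (390 + 2415808) + 217329/657050 = 2416198 + 217329/657050 = 1587563113229/657050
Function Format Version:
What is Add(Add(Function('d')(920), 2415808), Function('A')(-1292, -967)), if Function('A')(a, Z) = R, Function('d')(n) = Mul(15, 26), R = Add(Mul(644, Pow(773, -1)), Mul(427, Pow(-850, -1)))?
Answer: Rational(1587563113229, 657050) ≈ 2.4162e+6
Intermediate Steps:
R = Rational(217329, 657050) (R = Add(Mul(644, Rational(1, 773)), Mul(427, Rational(-1, 850))) = Add(Rational(644, 773), Rational(-427, 850)) = Rational(217329, 657050) ≈ 0.33076)
Function('d')(n) = 390
Function('A')(a, Z) = Rational(217329, 657050)
Add(Add(Function('d')(920), 2415808), Function('A')(-1292, -967)) = Add(Add(390, 2415808), Rational(217329, 657050)) = Add(2416198, Rational(217329, 657050)) = Rational(1587563113229, 657050)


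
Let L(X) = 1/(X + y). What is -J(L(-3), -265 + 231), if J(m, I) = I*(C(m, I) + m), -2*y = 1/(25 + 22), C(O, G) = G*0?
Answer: -3196/283 ≈ -11.293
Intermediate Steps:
C(O, G) = 0
y = -1/94 (y = -1/(2*(25 + 22)) = -½/47 = -½*1/47 = -1/94 ≈ -0.010638)
L(X) = 1/(-1/94 + X) (L(X) = 1/(X - 1/94) = 1/(-1/94 + X))
J(m, I) = I*m (J(m, I) = I*(0 + m) = I*m)
-J(L(-3), -265 + 231) = -(-265 + 231)*94/(-1 + 94*(-3)) = -(-34)*94/(-1 - 282) = -(-34)*94/(-283) = -(-34)*94*(-1/283) = -(-34)*(-94)/283 = -1*3196/283 = -3196/283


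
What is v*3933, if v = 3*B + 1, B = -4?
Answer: -43263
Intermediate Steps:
v = -11 (v = 3*(-4) + 1 = -12 + 1 = -11)
v*3933 = -11*3933 = -43263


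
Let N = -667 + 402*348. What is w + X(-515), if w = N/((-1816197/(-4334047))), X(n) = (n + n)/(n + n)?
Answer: 603426845960/1816197 ≈ 3.3225e+5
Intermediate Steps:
X(n) = 1 (X(n) = (2*n)/((2*n)) = (2*n)*(1/(2*n)) = 1)
N = 139229 (N = -667 + 139896 = 139229)
w = 603425029763/1816197 (w = 139229/((-1816197/(-4334047))) = 139229/((-1816197*(-1/4334047))) = 139229/(1816197/4334047) = 139229*(4334047/1816197) = 603425029763/1816197 ≈ 3.3225e+5)
w + X(-515) = 603425029763/1816197 + 1 = 603426845960/1816197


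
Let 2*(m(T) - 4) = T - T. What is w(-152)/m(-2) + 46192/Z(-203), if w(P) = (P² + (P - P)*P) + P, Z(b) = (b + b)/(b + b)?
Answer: 51930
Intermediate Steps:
Z(b) = 1 (Z(b) = (2*b)/((2*b)) = (2*b)*(1/(2*b)) = 1)
w(P) = P + P² (w(P) = (P² + 0*P) + P = (P² + 0) + P = P² + P = P + P²)
m(T) = 4 (m(T) = 4 + (T - T)/2 = 4 + (½)*0 = 4 + 0 = 4)
w(-152)/m(-2) + 46192/Z(-203) = -152*(1 - 152)/4 + 46192/1 = -152*(-151)*(¼) + 46192*1 = 22952*(¼) + 46192 = 5738 + 46192 = 51930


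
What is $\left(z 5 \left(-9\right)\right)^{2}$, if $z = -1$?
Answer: $2025$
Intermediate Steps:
$\left(z 5 \left(-9\right)\right)^{2} = \left(- 5 \left(-9\right)\right)^{2} = \left(\left(-1\right) \left(-45\right)\right)^{2} = 45^{2} = 2025$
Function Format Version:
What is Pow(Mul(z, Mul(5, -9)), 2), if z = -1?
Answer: 2025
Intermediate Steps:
Pow(Mul(z, Mul(5, -9)), 2) = Pow(Mul(-1, Mul(5, -9)), 2) = Pow(Mul(-1, -45), 2) = Pow(45, 2) = 2025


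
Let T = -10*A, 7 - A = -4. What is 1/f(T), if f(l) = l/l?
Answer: 1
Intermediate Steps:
A = 11 (A = 7 - 1*(-4) = 7 + 4 = 11)
T = -110 (T = -10*11 = -110)
f(l) = 1
1/f(T) = 1/1 = 1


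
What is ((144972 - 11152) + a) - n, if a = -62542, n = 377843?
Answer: -306565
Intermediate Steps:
((144972 - 11152) + a) - n = ((144972 - 11152) - 62542) - 1*377843 = (133820 - 62542) - 377843 = 71278 - 377843 = -306565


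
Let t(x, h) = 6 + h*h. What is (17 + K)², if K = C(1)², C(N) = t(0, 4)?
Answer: 251001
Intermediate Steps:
t(x, h) = 6 + h²
C(N) = 22 (C(N) = 6 + 4² = 6 + 16 = 22)
K = 484 (K = 22² = 484)
(17 + K)² = (17 + 484)² = 501² = 251001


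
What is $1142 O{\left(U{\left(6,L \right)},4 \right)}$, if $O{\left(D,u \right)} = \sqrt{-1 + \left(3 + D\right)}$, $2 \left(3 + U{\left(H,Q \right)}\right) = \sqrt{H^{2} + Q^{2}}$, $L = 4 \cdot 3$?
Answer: $1142 \sqrt{-1 + 3 \sqrt{5}} \approx 2728.4$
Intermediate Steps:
$L = 12$
$U{\left(H,Q \right)} = -3 + \frac{\sqrt{H^{2} + Q^{2}}}{2}$
$O{\left(D,u \right)} = \sqrt{2 + D}$
$1142 O{\left(U{\left(6,L \right)},4 \right)} = 1142 \sqrt{2 - \left(3 - \frac{\sqrt{6^{2} + 12^{2}}}{2}\right)} = 1142 \sqrt{2 - \left(3 - \frac{\sqrt{36 + 144}}{2}\right)} = 1142 \sqrt{2 - \left(3 - \frac{\sqrt{180}}{2}\right)} = 1142 \sqrt{2 - \left(3 - \frac{6 \sqrt{5}}{2}\right)} = 1142 \sqrt{2 - \left(3 - 3 \sqrt{5}\right)} = 1142 \sqrt{-1 + 3 \sqrt{5}}$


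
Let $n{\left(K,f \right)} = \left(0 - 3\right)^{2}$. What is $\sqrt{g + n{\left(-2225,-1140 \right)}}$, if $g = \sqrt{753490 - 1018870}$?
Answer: $\sqrt{9 + 2 i \sqrt{66345}} \approx 16.19 + 15.91 i$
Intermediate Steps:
$g = 2 i \sqrt{66345}$ ($g = \sqrt{-265380} = 2 i \sqrt{66345} \approx 515.15 i$)
$n{\left(K,f \right)} = 9$ ($n{\left(K,f \right)} = \left(-3\right)^{2} = 9$)
$\sqrt{g + n{\left(-2225,-1140 \right)}} = \sqrt{2 i \sqrt{66345} + 9} = \sqrt{9 + 2 i \sqrt{66345}}$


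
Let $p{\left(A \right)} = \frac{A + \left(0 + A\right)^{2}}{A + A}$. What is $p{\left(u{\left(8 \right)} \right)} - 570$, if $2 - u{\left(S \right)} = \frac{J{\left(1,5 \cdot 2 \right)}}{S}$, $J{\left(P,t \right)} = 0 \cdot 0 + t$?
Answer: $- \frac{4553}{8} \approx -569.13$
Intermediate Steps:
$J{\left(P,t \right)} = t$ ($J{\left(P,t \right)} = 0 + t = t$)
$u{\left(S \right)} = 2 - \frac{10}{S}$ ($u{\left(S \right)} = 2 - \frac{5 \cdot 2}{S} = 2 - \frac{10}{S}$)
$p{\left(A \right)} = \frac{A + A^{2}}{2 A}$
$p{\left(u{\left(8 \right)} \right)} - 570 = \left(\frac{1}{2} + \frac{2 - \frac{10}{8}}{2}\right) - 570 = \left(\frac{1}{2} + \frac{2 - \frac{5}{4}}{2}\right) - 570 = \left(\frac{1}{2} + \frac{1}{2} \cdot \frac{3}{4}\right) - 570 = \left(\frac{1}{2} + \frac{3}{8}\right) - 570 = \frac{7}{8} - 570 = - \frac{4553}{8}$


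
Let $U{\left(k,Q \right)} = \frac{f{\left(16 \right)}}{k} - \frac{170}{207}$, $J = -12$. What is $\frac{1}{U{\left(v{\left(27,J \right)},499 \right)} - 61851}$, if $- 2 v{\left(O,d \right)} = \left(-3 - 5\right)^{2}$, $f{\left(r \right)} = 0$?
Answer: $- \frac{207}{12803327} \approx -1.6168 \cdot 10^{-5}$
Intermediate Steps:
$v{\left(O,d \right)} = -32$ ($v{\left(O,d \right)} = - \frac{\left(-3 - 5\right)^{2}}{2} = - \frac{\left(-8\right)^{2}}{2} = \left(- \frac{1}{2}\right) 64 = -32$)
$U{\left(k,Q \right)} = - \frac{170}{207}$ ($U{\left(k,Q \right)} = \frac{0}{k} - \frac{170}{207} = 0 - \frac{170}{207} = - \frac{170}{207}$)
$\frac{1}{U{\left(v{\left(27,J \right)},499 \right)} - 61851} = \frac{1}{- \frac{170}{207} - 61851} = \frac{1}{- \frac{12803327}{207}} = - \frac{207}{12803327}$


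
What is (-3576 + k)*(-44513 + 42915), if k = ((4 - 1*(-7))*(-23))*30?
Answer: 17843268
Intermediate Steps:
k = -7590 (k = ((4 + 7)*(-23))*30 = (11*(-23))*30 = -253*30 = -7590)
(-3576 + k)*(-44513 + 42915) = (-3576 - 7590)*(-44513 + 42915) = -11166*(-1598) = 17843268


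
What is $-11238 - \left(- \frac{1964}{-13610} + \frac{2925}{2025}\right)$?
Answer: $- \frac{688368613}{61245} \approx -11240.0$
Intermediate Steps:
$-11238 - \left(- \frac{1964}{-13610} + \frac{2925}{2025}\right) = -11238 - \left(\left(-1964\right) \left(- \frac{1}{13610}\right) + 2925 \cdot \frac{1}{2025}\right) = -11238 - \left(\frac{982}{6805} + \frac{13}{9}\right) = -11238 - \frac{97303}{61245} = - \frac{688368613}{61245}$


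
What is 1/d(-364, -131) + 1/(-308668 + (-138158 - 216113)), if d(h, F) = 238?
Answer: 662701/157779482 ≈ 0.0042002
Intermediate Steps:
1/d(-364, -131) + 1/(-308668 + (-138158 - 216113)) = 1/238 + 1/(-308668 + (-138158 - 216113)) = 1/238 + 1/(-308668 - 354271) = 1/238 + 1/(-662939) = 1/238 - 1/662939 = 662701/157779482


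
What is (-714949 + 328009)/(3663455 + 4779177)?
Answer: -96735/2110658 ≈ -0.045832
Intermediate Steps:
(-714949 + 328009)/(3663455 + 4779177) = -386940/8442632 = -386940*1/8442632 = -96735/2110658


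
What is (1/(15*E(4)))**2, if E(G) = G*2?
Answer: 1/14400 ≈ 6.9444e-5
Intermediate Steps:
E(G) = 2*G
(1/(15*E(4)))**2 = (1/(15*(2*4)))**2 = (1/(15*8))**2 = (1/120)**2 = 1/14400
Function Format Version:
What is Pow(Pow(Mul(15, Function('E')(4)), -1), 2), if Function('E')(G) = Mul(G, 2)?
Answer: Rational(1, 14400) ≈ 6.9444e-5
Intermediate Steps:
Function('E')(G) = Mul(2, G)
Pow(Pow(Mul(15, Function('E')(4)), -1), 2) = Pow(Pow(Mul(15, Mul(2, 4)), -1), 2) = Pow(Pow(Mul(15, 8), -1), 2) = Pow(Pow(120, -1), 2) = Pow(Rational(1, 120), 2) = Rational(1, 14400)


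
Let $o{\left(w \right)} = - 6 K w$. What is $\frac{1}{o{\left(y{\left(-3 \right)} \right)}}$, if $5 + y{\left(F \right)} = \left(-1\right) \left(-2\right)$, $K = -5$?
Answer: $- \frac{1}{90} \approx -0.011111$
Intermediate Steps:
$y{\left(F \right)} = -3$ ($y{\left(F \right)} = -5 - -2 = -5 + 2 = -3$)
$o{\left(w \right)} = 30 w$ ($o{\left(w \right)} = \left(-6\right) \left(-5\right) w = 30 w$)
$\frac{1}{o{\left(y{\left(-3 \right)} \right)}} = \frac{1}{30 \left(-3\right)} = \frac{1}{-90} = - \frac{1}{90}$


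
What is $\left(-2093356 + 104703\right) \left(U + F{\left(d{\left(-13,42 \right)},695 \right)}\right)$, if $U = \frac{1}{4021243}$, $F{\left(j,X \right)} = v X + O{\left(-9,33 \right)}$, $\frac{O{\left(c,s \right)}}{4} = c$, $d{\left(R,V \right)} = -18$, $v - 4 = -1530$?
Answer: $\frac{8481514468332892821}{4021243} \approx 2.1092 \cdot 10^{12}$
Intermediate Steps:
$v = -1526$ ($v = 4 - 1530 = -1526$)
$O{\left(c,s \right)} = 4 c$
$F{\left(j,X \right)} = -36 - 1526 X$ ($F{\left(j,X \right)} = - 1526 X + 4 \left(-9\right) = - 1526 X - 36 = -36 - 1526 X$)
$U = \frac{1}{4021243} \approx 2.4868 \cdot 10^{-7}$
$\left(-2093356 + 104703\right) \left(U + F{\left(d{\left(-13,42 \right)},695 \right)}\right) = \left(-2093356 + 104703\right) \left(\frac{1}{4021243} - 1060606\right) = - 1988653 \left(\frac{1}{4021243} - 1060606\right) = \left(-1988653\right) \left(- \frac{4264954453257}{4021243}\right) = \frac{8481514468332892821}{4021243}$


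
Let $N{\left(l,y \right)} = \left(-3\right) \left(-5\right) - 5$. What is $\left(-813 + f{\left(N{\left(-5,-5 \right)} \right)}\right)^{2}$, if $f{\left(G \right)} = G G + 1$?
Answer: $506944$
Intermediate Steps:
$N{\left(l,y \right)} = 10$ ($N{\left(l,y \right)} = 15 - 5 = 10$)
$f{\left(G \right)} = 1 + G^{2}$ ($f{\left(G \right)} = G^{2} + 1 = 1 + G^{2}$)
$\left(-813 + f{\left(N{\left(-5,-5 \right)} \right)}\right)^{2} = \left(-813 + \left(1 + 10^{2}\right)\right)^{2} = \left(-813 + \left(1 + 100\right)\right)^{2} = \left(-813 + 101\right)^{2} = \left(-712\right)^{2} = 506944$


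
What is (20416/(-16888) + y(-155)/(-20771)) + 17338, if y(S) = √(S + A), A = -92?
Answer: 36597966/2111 - I*√247/20771 ≈ 17337.0 - 0.00075664*I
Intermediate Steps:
y(S) = √(-92 + S) (y(S) = √(S - 92) = √(-92 + S))
(20416/(-16888) + y(-155)/(-20771)) + 17338 = (20416/(-16888) + √(-92 - 155)/(-20771)) + 17338 = (20416*(-1/16888) + √(-247)*(-1/20771)) + 17338 = (-2552/2111 + (I*√247)*(-1/20771)) + 17338 = (-2552/2111 - I*√247/20771) + 17338 = 36597966/2111 - I*√247/20771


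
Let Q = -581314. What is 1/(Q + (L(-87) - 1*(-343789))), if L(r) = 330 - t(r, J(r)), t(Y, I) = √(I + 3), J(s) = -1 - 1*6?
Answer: -237195/56261468029 + 2*I/56261468029 ≈ -4.2159e-6 + 3.5548e-11*I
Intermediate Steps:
J(s) = -7 (J(s) = -1 - 6 = -7)
t(Y, I) = √(3 + I)
L(r) = 330 - 2*I (L(r) = 330 - √(3 - 7) = 330 - √(-4) = 330 - 2*I)
1/(Q + (L(-87) - 1*(-343789))) = 1/(-581314 + ((330 - 2*I) - 1*(-343789))) = 1/(-581314 + ((330 - 2*I) + 343789)) = 1/(-581314 + (344119 - 2*I)) = 1/(-237195 - 2*I) = (-237195 + 2*I)/56261468029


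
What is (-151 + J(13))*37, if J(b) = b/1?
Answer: -5106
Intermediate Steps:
J(b) = b (J(b) = b*1 = b)
(-151 + J(13))*37 = (-151 + 13)*37 = -138*37 = -5106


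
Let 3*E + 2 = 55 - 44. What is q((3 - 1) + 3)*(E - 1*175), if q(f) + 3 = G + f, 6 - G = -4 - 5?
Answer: -2924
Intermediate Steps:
G = 15 (G = 6 - (-4 - 5) = 6 - 1*(-9) = 6 + 9 = 15)
E = 3 (E = -2/3 + (55 - 44)/3 = -2/3 + (1/3)*11 = -2/3 + 11/3 = 3)
q(f) = 12 + f (q(f) = -3 + (15 + f) = 12 + f)
q((3 - 1) + 3)*(E - 1*175) = (12 + ((3 - 1) + 3))*(3 - 1*175) = (12 + (2 + 3))*(3 - 175) = (12 + 5)*(-172) = 17*(-172) = -2924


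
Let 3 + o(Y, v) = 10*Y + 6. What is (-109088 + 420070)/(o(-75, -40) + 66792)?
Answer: 44426/9435 ≈ 4.7086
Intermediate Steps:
o(Y, v) = 3 + 10*Y (o(Y, v) = -3 + (10*Y + 6) = -3 + (6 + 10*Y) = 3 + 10*Y)
(-109088 + 420070)/(o(-75, -40) + 66792) = (-109088 + 420070)/((3 + 10*(-75)) + 66792) = 310982/((3 - 750) + 66792) = 310982/(-747 + 66792) = 310982/66045 = 310982*(1/66045) = 44426/9435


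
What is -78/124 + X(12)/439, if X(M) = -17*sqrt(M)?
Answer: -39/62 - 34*sqrt(3)/439 ≈ -0.76318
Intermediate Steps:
-78/124 + X(12)/439 = -78/124 - 34*sqrt(3)/439 = -78*1/124 - 34*sqrt(3)*(1/439) = -39/62 - 34*sqrt(3)*(1/439) = -39/62 - 34*sqrt(3)/439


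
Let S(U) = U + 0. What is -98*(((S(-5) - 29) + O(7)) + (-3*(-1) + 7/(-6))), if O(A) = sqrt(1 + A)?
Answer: 9457/3 - 196*sqrt(2) ≈ 2875.1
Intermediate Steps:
S(U) = U
-98*(((S(-5) - 29) + O(7)) + (-3*(-1) + 7/(-6))) = -98*(((-5 - 29) + sqrt(1 + 7)) + (-3*(-1) + 7/(-6))) = -98*((-34 + sqrt(8)) + (3 + 7*(-1/6))) = -98*((-34 + 2*sqrt(2)) + (3 - 7/6)) = -98*((-34 + 2*sqrt(2)) + 11/6) = -98*(-193/6 + 2*sqrt(2)) = 9457/3 - 196*sqrt(2)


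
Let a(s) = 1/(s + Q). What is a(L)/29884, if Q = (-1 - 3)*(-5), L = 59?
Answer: 1/2360836 ≈ 4.2358e-7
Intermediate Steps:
Q = 20 (Q = -4*(-5) = 20)
a(s) = 1/(20 + s) (a(s) = 1/(s + 20) = 1/(20 + s))
a(L)/29884 = 1/((20 + 59)*29884) = (1/29884)/79 = (1/79)*(1/29884) = 1/2360836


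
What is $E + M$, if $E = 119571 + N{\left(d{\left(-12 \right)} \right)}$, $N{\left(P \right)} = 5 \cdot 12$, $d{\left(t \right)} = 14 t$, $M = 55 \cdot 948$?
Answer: $171771$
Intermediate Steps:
$M = 52140$
$N{\left(P \right)} = 60$
$E = 119631$ ($E = 119571 + 60 = 119631$)
$E + M = 119631 + 52140 = 171771$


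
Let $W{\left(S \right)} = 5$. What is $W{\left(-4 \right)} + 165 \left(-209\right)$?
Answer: $-34480$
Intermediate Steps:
$W{\left(-4 \right)} + 165 \left(-209\right) = 5 + 165 \left(-209\right) = 5 - 34485 = -34480$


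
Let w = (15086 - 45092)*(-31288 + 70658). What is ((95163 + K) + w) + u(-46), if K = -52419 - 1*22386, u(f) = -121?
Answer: -1181315983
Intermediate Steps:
K = -74805 (K = -52419 - 22386 = -74805)
w = -1181336220 (w = -30006*39370 = -1181336220)
((95163 + K) + w) + u(-46) = ((95163 - 74805) - 1181336220) - 121 = (20358 - 1181336220) - 121 = -1181315862 - 121 = -1181315983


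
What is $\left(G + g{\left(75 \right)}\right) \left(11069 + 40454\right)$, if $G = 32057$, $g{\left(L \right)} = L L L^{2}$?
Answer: $1631871594686$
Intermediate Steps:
$g{\left(L \right)} = L^{4}$ ($g{\left(L \right)} = L^{2} L^{2} = L^{4}$)
$\left(G + g{\left(75 \right)}\right) \left(11069 + 40454\right) = \left(32057 + 75^{4}\right) \left(11069 + 40454\right) = \left(32057 + 31640625\right) 51523 = 31672682 \cdot 51523 = 1631871594686$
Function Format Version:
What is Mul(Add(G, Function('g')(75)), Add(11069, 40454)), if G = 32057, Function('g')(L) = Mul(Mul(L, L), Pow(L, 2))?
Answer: 1631871594686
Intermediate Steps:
Function('g')(L) = Pow(L, 4) (Function('g')(L) = Mul(Pow(L, 2), Pow(L, 2)) = Pow(L, 4))
Mul(Add(G, Function('g')(75)), Add(11069, 40454)) = Mul(Add(32057, Pow(75, 4)), Add(11069, 40454)) = Mul(Add(32057, 31640625), 51523) = Mul(31672682, 51523) = 1631871594686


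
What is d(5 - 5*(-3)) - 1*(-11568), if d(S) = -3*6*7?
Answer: 11442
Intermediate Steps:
d(S) = -126 (d(S) = -18*7 = -126)
d(5 - 5*(-3)) - 1*(-11568) = -126 - 1*(-11568) = -126 + 11568 = 11442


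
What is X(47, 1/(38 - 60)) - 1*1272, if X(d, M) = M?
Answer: -27985/22 ≈ -1272.0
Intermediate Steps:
X(47, 1/(38 - 60)) - 1*1272 = 1/(38 - 60) - 1*1272 = 1/(-22) - 1272 = -1/22 - 1272 = -27985/22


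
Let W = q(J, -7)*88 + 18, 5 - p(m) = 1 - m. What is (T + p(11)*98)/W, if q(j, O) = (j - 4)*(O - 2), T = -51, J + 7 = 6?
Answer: 473/1326 ≈ 0.35671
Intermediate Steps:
J = -1 (J = -7 + 6 = -1)
p(m) = 4 + m (p(m) = 5 - (1 - m) = 5 + (-1 + m) = 4 + m)
q(j, O) = (-4 + j)*(-2 + O)
W = 3978 (W = (8 - 4*(-7) - 2*(-1) - 7*(-1))*88 + 18 = (8 + 28 + 2 + 7)*88 + 18 = 45*88 + 18 = 3960 + 18 = 3978)
(T + p(11)*98)/W = (-51 + (4 + 11)*98)/3978 = (-51 + 15*98)*(1/3978) = (-51 + 1470)*(1/3978) = 1419*(1/3978) = 473/1326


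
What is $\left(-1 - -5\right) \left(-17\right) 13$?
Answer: $-884$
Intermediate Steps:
$\left(-1 - -5\right) \left(-17\right) 13 = \left(-1 + 5\right) \left(-17\right) 13 = 4 \left(-17\right) 13 = \left(-68\right) 13 = -884$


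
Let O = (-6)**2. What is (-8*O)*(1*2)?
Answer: -576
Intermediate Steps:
O = 36
(-8*O)*(1*2) = (-8*36)*(1*2) = -288*2 = -576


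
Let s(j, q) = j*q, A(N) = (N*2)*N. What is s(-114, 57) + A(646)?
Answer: 828134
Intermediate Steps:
A(N) = 2*N² (A(N) = (2*N)*N = 2*N²)
s(-114, 57) + A(646) = -114*57 + 2*646² = -6498 + 2*417316 = -6498 + 834632 = 828134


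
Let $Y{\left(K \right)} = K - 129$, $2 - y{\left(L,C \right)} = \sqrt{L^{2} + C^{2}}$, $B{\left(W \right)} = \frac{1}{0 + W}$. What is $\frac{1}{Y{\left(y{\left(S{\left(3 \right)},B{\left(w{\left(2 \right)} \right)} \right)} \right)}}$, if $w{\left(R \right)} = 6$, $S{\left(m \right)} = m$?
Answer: $- \frac{4572}{580319} + \frac{30 \sqrt{13}}{580319} \approx -0.007692$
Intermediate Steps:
$B{\left(W \right)} = \frac{1}{W}$
$y{\left(L,C \right)} = 2 - \sqrt{C^{2} + L^{2}}$ ($y{\left(L,C \right)} = 2 - \sqrt{L^{2} + C^{2}} = 2 - \sqrt{C^{2} + L^{2}}$)
$Y{\left(K \right)} = -129 + K$ ($Y{\left(K \right)} = K - 129 = -129 + K$)
$\frac{1}{Y{\left(y{\left(S{\left(3 \right)},B{\left(w{\left(2 \right)} \right)} \right)} \right)}} = \frac{1}{-129 + \left(2 - \sqrt{\left(\frac{1}{6}\right)^{2} + 3^{2}}\right)} = \frac{1}{-129 + \left(2 - \sqrt{\left(\frac{1}{6}\right)^{2} + 9}\right)} = \frac{1}{-129 + \left(2 - \sqrt{\frac{1}{36} + 9}\right)} = \frac{1}{-129 + \left(2 - \sqrt{\frac{325}{36}}\right)} = \frac{1}{-129 + \left(2 - \frac{5 \sqrt{13}}{6}\right)} = \frac{1}{-127 - \frac{5 \sqrt{13}}{6}}$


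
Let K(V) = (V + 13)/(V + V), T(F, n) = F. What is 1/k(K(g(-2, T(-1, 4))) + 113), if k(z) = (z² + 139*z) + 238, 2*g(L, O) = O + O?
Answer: 1/26560 ≈ 3.7651e-5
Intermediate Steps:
g(L, O) = O (g(L, O) = (O + O)/2 = (2*O)/2 = O)
K(V) = (13 + V)/(2*V) (K(V) = (13 + V)/((2*V)) = (13 + V)*(1/(2*V)) = (13 + V)/(2*V))
k(z) = 238 + z² + 139*z
1/k(K(g(-2, T(-1, 4))) + 113) = 1/(238 + ((½)*(13 - 1)/(-1) + 113)² + 139*((½)*(13 - 1)/(-1) + 113)) = 1/(238 + ((½)*(-1)*12 + 113)² + 139*((½)*(-1)*12 + 113)) = 1/(238 + (-6 + 113)² + 139*(-6 + 113)) = 1/(238 + 107² + 139*107) = 1/(238 + 11449 + 14873) = 1/26560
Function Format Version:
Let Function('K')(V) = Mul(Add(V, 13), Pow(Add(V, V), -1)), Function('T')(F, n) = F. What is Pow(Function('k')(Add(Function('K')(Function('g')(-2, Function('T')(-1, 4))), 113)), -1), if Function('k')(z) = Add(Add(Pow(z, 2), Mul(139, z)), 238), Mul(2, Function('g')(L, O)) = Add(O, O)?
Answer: Rational(1, 26560) ≈ 3.7651e-5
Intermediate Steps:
Function('g')(L, O) = O (Function('g')(L, O) = Mul(Rational(1, 2), Add(O, O)) = Mul(Rational(1, 2), Mul(2, O)) = O)
Function('K')(V) = Mul(Rational(1, 2), Pow(V, -1), Add(13, V)) (Function('K')(V) = Mul(Add(13, V), Pow(Mul(2, V), -1)) = Mul(Add(13, V), Mul(Rational(1, 2), Pow(V, -1))) = Mul(Rational(1, 2), Pow(V, -1), Add(13, V)))
Function('k')(z) = Add(238, Pow(z, 2), Mul(139, z))
Pow(Function('k')(Add(Function('K')(Function('g')(-2, Function('T')(-1, 4))), 113)), -1) = Pow(Add(238, Pow(Add(Mul(Rational(1, 2), Pow(-1, -1), Add(13, -1)), 113), 2), Mul(139, Add(Mul(Rational(1, 2), Pow(-1, -1), Add(13, -1)), 113))), -1) = Pow(Add(238, Pow(Add(Mul(Rational(1, 2), -1, 12), 113), 2), Mul(139, Add(Mul(Rational(1, 2), -1, 12), 113))), -1) = Pow(Add(238, Pow(Add(-6, 113), 2), Mul(139, Add(-6, 113))), -1) = Pow(Add(238, Pow(107, 2), Mul(139, 107)), -1) = Pow(Add(238, 11449, 14873), -1) = Pow(26560, -1) = Rational(1, 26560)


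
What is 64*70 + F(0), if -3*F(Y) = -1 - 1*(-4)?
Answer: 4479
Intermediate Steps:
F(Y) = -1 (F(Y) = -(-1 - 1*(-4))/3 = -(-1 + 4)/3 = -⅓*3 = -1)
64*70 + F(0) = 64*70 - 1 = 4480 - 1 = 4479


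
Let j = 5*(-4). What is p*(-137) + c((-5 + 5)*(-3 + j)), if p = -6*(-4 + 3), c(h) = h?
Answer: -822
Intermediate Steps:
j = -20
p = 6 (p = -6*(-1) = 6)
p*(-137) + c((-5 + 5)*(-3 + j)) = 6*(-137) + (-5 + 5)*(-3 - 20) = -822 + 0*(-23) = -822 + 0 = -822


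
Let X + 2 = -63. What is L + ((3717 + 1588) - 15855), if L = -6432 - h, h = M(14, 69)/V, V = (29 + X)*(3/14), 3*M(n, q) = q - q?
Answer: -16982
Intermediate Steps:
X = -65 (X = -2 - 63 = -65)
M(n, q) = 0 (M(n, q) = (q - q)/3 = (⅓)*0 = 0)
V = -54/7 (V = (29 - 65)*(3/14) = -108/14 = -36*3/14 = -54/7 ≈ -7.7143)
h = 0 (h = 0/(-54/7) = 0*(-7/54) = 0)
L = -6432 (L = -6432 - 1*0 = -6432 + 0 = -6432)
L + ((3717 + 1588) - 15855) = -6432 + ((3717 + 1588) - 15855) = -6432 + (5305 - 15855) = -6432 - 10550 = -16982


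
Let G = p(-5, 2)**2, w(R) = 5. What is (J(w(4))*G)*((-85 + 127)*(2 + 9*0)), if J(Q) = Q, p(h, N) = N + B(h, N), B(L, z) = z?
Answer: 6720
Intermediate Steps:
p(h, N) = 2*N (p(h, N) = N + N = 2*N)
G = 16 (G = (2*2)**2 = 4**2 = 16)
(J(w(4))*G)*((-85 + 127)*(2 + 9*0)) = (5*16)*((-85 + 127)*(2 + 9*0)) = 80*(42*(2 + 0)) = 80*(42*2) = 80*84 = 6720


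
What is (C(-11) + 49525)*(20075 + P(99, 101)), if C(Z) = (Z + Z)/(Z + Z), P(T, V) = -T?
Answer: 989331376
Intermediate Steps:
C(Z) = 1 (C(Z) = (2*Z)/((2*Z)) = (2*Z)*(1/(2*Z)) = 1)
(C(-11) + 49525)*(20075 + P(99, 101)) = (1 + 49525)*(20075 - 1*99) = 49526*(20075 - 99) = 49526*19976 = 989331376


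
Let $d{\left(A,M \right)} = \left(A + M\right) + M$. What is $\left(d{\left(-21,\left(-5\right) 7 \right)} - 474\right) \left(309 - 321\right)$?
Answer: $6780$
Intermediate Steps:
$d{\left(A,M \right)} = A + 2 M$
$\left(d{\left(-21,\left(-5\right) 7 \right)} - 474\right) \left(309 - 321\right) = \left(\left(-21 + 2 \left(\left(-5\right) 7\right)\right) - 474\right) \left(309 - 321\right) = \left(\left(-21 + 2 \left(-35\right)\right) - 474\right) \left(-12\right) = \left(\left(-21 - 70\right) - 474\right) \left(-12\right) = \left(-91 - 474\right) \left(-12\right) = \left(-565\right) \left(-12\right) = 6780$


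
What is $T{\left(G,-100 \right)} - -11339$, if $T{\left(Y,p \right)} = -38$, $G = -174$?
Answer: $11301$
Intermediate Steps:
$T{\left(G,-100 \right)} - -11339 = -38 - -11339 = -38 + 11339 = 11301$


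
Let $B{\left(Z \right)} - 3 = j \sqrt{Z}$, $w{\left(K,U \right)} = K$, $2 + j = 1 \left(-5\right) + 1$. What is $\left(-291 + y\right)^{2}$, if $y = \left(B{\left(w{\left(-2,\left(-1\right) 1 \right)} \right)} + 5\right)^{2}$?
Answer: $70969 + 57408 i \sqrt{2} \approx 70969.0 + 81187.0 i$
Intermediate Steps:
$j = -6$ ($j = -2 + \left(1 \left(-5\right) + 1\right) = -2 + \left(-5 + 1\right) = -2 - 4 = -6$)
$B{\left(Z \right)} = 3 - 6 \sqrt{Z}$
$y = \left(8 - 6 i \sqrt{2}\right)^{2}$ ($y = \left(\left(3 - 6 \sqrt{-2}\right) + 5\right)^{2} = \left(\left(3 - 6 i \sqrt{2}\right) + 5\right)^{2} = \left(8 - 6 i \sqrt{2}\right)^{2} \approx -8.0 - 135.76 i$)
$\left(-291 + y\right)^{2} = \left(-291 - \left(8 + 96 i \sqrt{2}\right)\right)^{2} = \left(-299 - 96 i \sqrt{2}\right)^{2}$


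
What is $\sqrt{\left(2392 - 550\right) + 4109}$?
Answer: $\sqrt{5951} \approx 77.143$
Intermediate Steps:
$\sqrt{\left(2392 - 550\right) + 4109} = \sqrt{1842 + 4109} = \sqrt{5951}$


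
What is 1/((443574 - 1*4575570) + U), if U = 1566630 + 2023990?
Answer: -1/541376 ≈ -1.8471e-6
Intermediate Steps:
U = 3590620
1/((443574 - 1*4575570) + U) = 1/((443574 - 1*4575570) + 3590620) = 1/((443574 - 4575570) + 3590620) = 1/(-4131996 + 3590620) = 1/(-541376) = -1/541376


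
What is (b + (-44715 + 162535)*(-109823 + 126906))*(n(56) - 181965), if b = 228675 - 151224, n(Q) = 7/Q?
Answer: -2930066124196409/8 ≈ -3.6626e+14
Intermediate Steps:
b = 77451
(b + (-44715 + 162535)*(-109823 + 126906))*(n(56) - 181965) = (77451 + (-44715 + 162535)*(-109823 + 126906))*(7/56 - 181965) = (77451 + 117820*17083)*(7*(1/56) - 181965) = (77451 + 2012719060)*(1/8 - 181965) = 2012796511*(-1455719/8) = -2930066124196409/8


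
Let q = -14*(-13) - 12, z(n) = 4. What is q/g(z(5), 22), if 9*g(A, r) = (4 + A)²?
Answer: 765/32 ≈ 23.906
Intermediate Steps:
g(A, r) = (4 + A)²/9
q = 170 (q = 182 - 12 = 170)
q/g(z(5), 22) = 170/(((4 + 4)²/9)) = 170/(((⅑)*8²)) = 170/(((⅑)*64)) = 170/(64/9) = 170*(9/64) = 765/32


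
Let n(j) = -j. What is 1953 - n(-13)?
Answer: 1940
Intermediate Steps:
1953 - n(-13) = 1953 - (-1)*(-13) = 1953 - 1*13 = 1953 - 13 = 1940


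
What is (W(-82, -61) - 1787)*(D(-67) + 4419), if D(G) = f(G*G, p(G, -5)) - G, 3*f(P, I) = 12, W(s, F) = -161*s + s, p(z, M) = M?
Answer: 50885170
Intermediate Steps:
W(s, F) = -160*s
f(P, I) = 4 (f(P, I) = (⅓)*12 = 4)
D(G) = 4 - G
(W(-82, -61) - 1787)*(D(-67) + 4419) = (-160*(-82) - 1787)*((4 - 1*(-67)) + 4419) = (13120 - 1787)*((4 + 67) + 4419) = 11333*(71 + 4419) = 11333*4490 = 50885170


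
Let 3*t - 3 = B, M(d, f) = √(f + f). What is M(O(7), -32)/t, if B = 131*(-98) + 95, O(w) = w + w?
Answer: -6*I/3185 ≈ -0.0018838*I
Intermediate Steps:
O(w) = 2*w
B = -12743 (B = -12838 + 95 = -12743)
M(d, f) = √2*√f (M(d, f) = √(2*f) = √2*√f)
t = -12740/3 (t = 1 + (⅓)*(-12743) = 1 - 12743/3 = -12740/3 ≈ -4246.7)
M(O(7), -32)/t = (√2*√(-32))/(-12740/3) = (√2*(4*I*√2))*(-3/12740) = (8*I)*(-3/12740) = -6*I/3185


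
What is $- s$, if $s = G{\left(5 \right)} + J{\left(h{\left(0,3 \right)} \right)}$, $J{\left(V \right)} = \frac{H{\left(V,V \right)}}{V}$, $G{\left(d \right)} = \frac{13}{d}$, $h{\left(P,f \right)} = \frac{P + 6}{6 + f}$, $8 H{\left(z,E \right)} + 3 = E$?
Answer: $- \frac{173}{80} \approx -2.1625$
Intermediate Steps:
$H{\left(z,E \right)} = - \frac{3}{8} + \frac{E}{8}$
$h{\left(P,f \right)} = \frac{6 + P}{6 + f}$
$J{\left(V \right)} = \frac{- \frac{3}{8} + \frac{V}{8}}{V}$
$s = \frac{173}{80}$ ($s = \frac{13}{5} + \frac{-3 + \frac{6 + 0}{6 + 3}}{8 \frac{6 + 0}{6 + 3}} = 13 \cdot \frac{1}{5} + \frac{-3 + \frac{1}{9} \cdot 6}{8 \cdot \frac{1}{9} \cdot 6} = \frac{13}{5} + \frac{-3 + \frac{1}{9} \cdot 6}{8 \cdot \frac{1}{9} \cdot 6} = \frac{13}{5} + \frac{-3 + \frac{2}{3}}{8 \cdot \frac{2}{3}} = \frac{13}{5} + \frac{1}{8} \cdot \frac{3}{2} \left(- \frac{7}{3}\right) = \frac{13}{5} - \frac{7}{16} = \frac{173}{80} \approx 2.1625$)
$- s = \left(-1\right) \frac{173}{80} = - \frac{173}{80}$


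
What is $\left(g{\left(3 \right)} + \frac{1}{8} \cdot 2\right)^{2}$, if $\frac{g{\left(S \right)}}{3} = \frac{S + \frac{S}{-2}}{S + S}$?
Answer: $1$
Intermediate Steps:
$g{\left(S \right)} = \frac{3}{4}$ ($g{\left(S \right)} = 3 \frac{S + \frac{S}{-2}}{S + S} = 3 \frac{S + S \left(- \frac{1}{2}\right)}{2 S} = 3 \left(S - \frac{S}{2}\right) \frac{1}{2 S} = 3 \frac{S}{2} \frac{1}{2 S} = 3 \cdot \frac{1}{4} = \frac{3}{4}$)
$\left(g{\left(3 \right)} + \frac{1}{8} \cdot 2\right)^{2} = \left(\frac{3}{4} + \frac{1}{8} \cdot 2\right)^{2} = \left(\frac{3}{4} + \frac{1}{4}\right)^{2} = 1^{2} = 1$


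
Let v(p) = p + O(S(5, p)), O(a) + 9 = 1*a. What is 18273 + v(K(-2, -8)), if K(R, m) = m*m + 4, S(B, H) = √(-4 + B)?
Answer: 18333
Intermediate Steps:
K(R, m) = 4 + m² (K(R, m) = m² + 4 = 4 + m²)
O(a) = -9 + a (O(a) = -9 + 1*a = -9 + a)
v(p) = -8 + p (v(p) = p + (-9 + √(-4 + 5)) = p + (-9 + √1) = p + (-9 + 1) = p - 8 = -8 + p)
18273 + v(K(-2, -8)) = 18273 + (-8 + (4 + (-8)²)) = 18273 + (-8 + (4 + 64)) = 18273 + (-8 + 68) = 18273 + 60 = 18333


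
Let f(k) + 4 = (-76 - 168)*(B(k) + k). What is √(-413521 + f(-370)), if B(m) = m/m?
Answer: I*√323489 ≈ 568.76*I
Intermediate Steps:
B(m) = 1
f(k) = -248 - 244*k (f(k) = -4 + (-76 - 168)*(1 + k) = -4 - 244*(1 + k) = -4 + (-244 - 244*k) = -248 - 244*k)
√(-413521 + f(-370)) = √(-413521 + (-248 - 244*(-370))) = √(-413521 + (-248 + 90280)) = √(-413521 + 90032) = √(-323489) = I*√323489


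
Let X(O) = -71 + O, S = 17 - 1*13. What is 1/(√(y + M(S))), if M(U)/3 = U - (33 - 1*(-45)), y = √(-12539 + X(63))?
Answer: (-222 + I*√12547)^(-½) ≈ 0.014682 - 0.061693*I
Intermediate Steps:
S = 4 (S = 17 - 13 = 4)
y = I*√12547 (y = √(-12539 + (-71 + 63)) = √(-12539 - 8) = √(-12547) = I*√12547 ≈ 112.01*I)
M(U) = -234 + 3*U (M(U) = 3*(U - (33 - 1*(-45))) = 3*(U - (33 + 45)) = 3*(U - 1*78) = 3*(U - 78) = 3*(-78 + U) = -234 + 3*U)
1/(√(y + M(S))) = 1/(√(I*√12547 + (-234 + 3*4))) = 1/(√(I*√12547 + (-234 + 12))) = 1/(√(I*√12547 - 222)) = 1/(√(-222 + I*√12547)) = (-222 + I*√12547)^(-½)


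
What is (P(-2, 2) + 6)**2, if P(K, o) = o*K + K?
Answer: 0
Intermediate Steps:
P(K, o) = K + K*o (P(K, o) = K*o + K = K + K*o)
(P(-2, 2) + 6)**2 = (-2*(1 + 2) + 6)**2 = (-2*3 + 6)**2 = (-6 + 6)**2 = 0**2 = 0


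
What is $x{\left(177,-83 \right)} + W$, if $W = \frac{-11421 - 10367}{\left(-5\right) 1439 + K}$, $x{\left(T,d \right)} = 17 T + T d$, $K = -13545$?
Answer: $- \frac{60565723}{5185} \approx -11681.0$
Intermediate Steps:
$W = \frac{5447}{5185}$ ($W = \frac{-11421 - 10367}{\left(-5\right) 1439 - 13545} = - \frac{21788}{-7195 - 13545} = - \frac{21788}{-20740} = \left(-21788\right) \left(- \frac{1}{20740}\right) = \frac{5447}{5185} \approx 1.0505$)
$x{\left(177,-83 \right)} + W = 177 \left(17 - 83\right) + \frac{5447}{5185} = 177 \left(-66\right) + \frac{5447}{5185} = -11682 + \frac{5447}{5185} = - \frac{60565723}{5185}$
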